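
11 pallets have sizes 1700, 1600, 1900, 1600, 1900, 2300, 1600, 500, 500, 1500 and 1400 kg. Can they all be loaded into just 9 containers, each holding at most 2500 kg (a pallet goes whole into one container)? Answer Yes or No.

Yes

A valid assignment using 9 containers:
  container 1: 2300 = 2300
  container 2: 1900 + 500 = 2400
  container 3: 1900 + 500 = 2400
  container 4: 1700 = 1700
  container 5: 1600 = 1600
  container 6: 1600 = 1600
  container 7: 1600 = 1600
  container 8: 1500 = 1500
  container 9: 1400 = 1400
Every load is within 2500 kg, so 9 containers suffice.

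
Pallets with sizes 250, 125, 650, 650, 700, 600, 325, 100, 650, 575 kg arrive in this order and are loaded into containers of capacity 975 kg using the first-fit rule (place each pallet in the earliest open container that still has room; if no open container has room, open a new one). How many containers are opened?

6

  250 → container 1 (new)  [load 250/975]
  125 → container 1  [load 375/975]
  650 → container 2 (new)  [load 650/975]
  650 → container 3 (new)  [load 650/975]
  700 → container 4 (new)  [load 700/975]
  600 → container 1  [load 975/975]
  325 → container 2  [load 975/975]
  100 → container 3  [load 750/975]
  650 → container 5 (new)  [load 650/975]
  575 → container 6 (new)  [load 575/975]
6 containers opened.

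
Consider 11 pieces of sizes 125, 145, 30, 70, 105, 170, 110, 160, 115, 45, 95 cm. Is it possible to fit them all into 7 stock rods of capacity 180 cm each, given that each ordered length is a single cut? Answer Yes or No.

Total = 1170 cm; ⌈1170/180⌉ = 7.
8 pieces each exceed half the capacity and cannot share a stock rod, forcing at least 8 stock rods.
At least 8 stock rods are required, but only 7 are allowed.

No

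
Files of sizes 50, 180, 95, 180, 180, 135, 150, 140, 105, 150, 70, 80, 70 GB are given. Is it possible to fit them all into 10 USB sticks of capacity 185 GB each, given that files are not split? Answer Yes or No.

Yes

A valid assignment using 10 USB sticks:
  USB stick 1: 180 = 180
  USB stick 2: 180 = 180
  USB stick 3: 180 = 180
  USB stick 4: 150 = 150
  USB stick 5: 150 = 150
  USB stick 6: 140 = 140
  USB stick 7: 135 + 50 = 185
  USB stick 8: 105 + 80 = 185
  USB stick 9: 95 + 70 = 165
  USB stick 10: 70 = 70
Every load is within 185 GB, so 10 USB sticks suffice.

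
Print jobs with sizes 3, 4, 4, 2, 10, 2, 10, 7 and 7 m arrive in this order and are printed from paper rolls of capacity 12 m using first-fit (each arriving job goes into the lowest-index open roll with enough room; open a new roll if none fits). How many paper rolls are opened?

5

  3 → roll 1 (new)  [load 3/12]
  4 → roll 1  [load 7/12]
  4 → roll 1  [load 11/12]
  2 → roll 2 (new)  [load 2/12]
  10 → roll 2  [load 12/12]
  2 → roll 3 (new)  [load 2/12]
  10 → roll 3  [load 12/12]
  7 → roll 4 (new)  [load 7/12]
  7 → roll 5 (new)  [load 7/12]
5 paper rolls opened.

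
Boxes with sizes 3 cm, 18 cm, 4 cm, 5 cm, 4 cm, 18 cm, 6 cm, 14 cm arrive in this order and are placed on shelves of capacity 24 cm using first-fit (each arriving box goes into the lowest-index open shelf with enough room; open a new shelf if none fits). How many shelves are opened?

  3 → shelf 1 (new)  [load 3/24]
  18 → shelf 1  [load 21/24]
  4 → shelf 2 (new)  [load 4/24]
  5 → shelf 2  [load 9/24]
  4 → shelf 2  [load 13/24]
  18 → shelf 3 (new)  [load 18/24]
  6 → shelf 2  [load 19/24]
  14 → shelf 4 (new)  [load 14/24]
4 shelves opened.

4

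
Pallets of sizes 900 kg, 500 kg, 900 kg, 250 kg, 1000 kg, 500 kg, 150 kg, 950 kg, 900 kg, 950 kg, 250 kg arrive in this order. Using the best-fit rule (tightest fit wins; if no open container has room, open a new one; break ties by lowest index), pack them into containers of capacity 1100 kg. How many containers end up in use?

8

  900 → container 1 (new)  [load 900/1100]
  500 → container 2 (new)  [load 500/1100]
  900 → container 3 (new)  [load 900/1100]
  250 → container 2  [load 750/1100]
  1000 → container 4 (new)  [load 1000/1100]
  500 → container 5 (new)  [load 500/1100]
  150 → container 1  [load 1050/1100]
  950 → container 6 (new)  [load 950/1100]
  900 → container 7 (new)  [load 900/1100]
  950 → container 8 (new)  [load 950/1100]
  250 → container 2  [load 1000/1100]
8 containers opened.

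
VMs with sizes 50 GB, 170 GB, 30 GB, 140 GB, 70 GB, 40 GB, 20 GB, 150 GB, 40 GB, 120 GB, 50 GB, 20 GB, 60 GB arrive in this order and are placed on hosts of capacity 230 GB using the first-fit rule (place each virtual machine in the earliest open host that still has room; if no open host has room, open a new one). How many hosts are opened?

5

  50 → host 1 (new)  [load 50/230]
  170 → host 1  [load 220/230]
  30 → host 2 (new)  [load 30/230]
  140 → host 2  [load 170/230]
  70 → host 3 (new)  [load 70/230]
  40 → host 2  [load 210/230]
  20 → host 2  [load 230/230]
  150 → host 3  [load 220/230]
  40 → host 4 (new)  [load 40/230]
  120 → host 4  [load 160/230]
  50 → host 4  [load 210/230]
  20 → host 4  [load 230/230]
  60 → host 5 (new)  [load 60/230]
5 hosts opened.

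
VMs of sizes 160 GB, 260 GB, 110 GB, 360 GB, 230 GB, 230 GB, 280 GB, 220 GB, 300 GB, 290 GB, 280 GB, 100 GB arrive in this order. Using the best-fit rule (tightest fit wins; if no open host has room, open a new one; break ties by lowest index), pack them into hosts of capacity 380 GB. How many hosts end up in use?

9

  160 → host 1 (new)  [load 160/380]
  260 → host 2 (new)  [load 260/380]
  110 → host 2  [load 370/380]
  360 → host 3 (new)  [load 360/380]
  230 → host 4 (new)  [load 230/380]
  230 → host 5 (new)  [load 230/380]
  280 → host 6 (new)  [load 280/380]
  220 → host 1  [load 380/380]
  300 → host 7 (new)  [load 300/380]
  290 → host 8 (new)  [load 290/380]
  280 → host 9 (new)  [load 280/380]
  100 → host 6  [load 380/380]
9 hosts opened.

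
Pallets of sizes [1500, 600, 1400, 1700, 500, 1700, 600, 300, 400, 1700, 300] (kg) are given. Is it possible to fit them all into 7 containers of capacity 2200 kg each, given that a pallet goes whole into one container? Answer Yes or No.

Yes

A valid assignment using 6 containers:
  container 1: 1700 + 500 = 2200
  container 2: 1700 + 400 = 2100
  container 3: 1700 + 300 = 2000
  container 4: 1500 + 600 = 2100
  container 5: 1400 + 600 = 2000
  container 6: 300 = 300
That uses only 6 ≤ 7, so 7 containers are enough.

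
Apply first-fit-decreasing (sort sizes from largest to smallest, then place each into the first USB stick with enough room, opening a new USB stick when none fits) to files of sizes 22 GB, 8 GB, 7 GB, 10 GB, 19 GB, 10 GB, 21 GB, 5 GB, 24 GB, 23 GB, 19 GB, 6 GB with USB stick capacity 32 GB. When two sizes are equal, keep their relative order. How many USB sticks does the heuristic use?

6

Sorted descending: 24, 23, 22, 21, 19, 19, 10, 10, 8, 7, 6, 5.
  24 → USB stick 1 (new)  [load 24/32]
  23 → USB stick 2 (new)  [load 23/32]
  22 → USB stick 3 (new)  [load 22/32]
  21 → USB stick 4 (new)  [load 21/32]
  19 → USB stick 5 (new)  [load 19/32]
  19 → USB stick 6 (new)  [load 19/32]
  10 → USB stick 3  [load 32/32]
  10 → USB stick 4  [load 31/32]
  8 → USB stick 1  [load 32/32]
  7 → USB stick 2  [load 30/32]
  6 → USB stick 5  [load 25/32]
  5 → USB stick 5  [load 30/32]
6 USB sticks opened.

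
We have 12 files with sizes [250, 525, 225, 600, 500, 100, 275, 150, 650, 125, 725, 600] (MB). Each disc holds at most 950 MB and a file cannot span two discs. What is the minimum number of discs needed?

Total = 725 + 650 + 600 + 600 + 525 + 500 + 275 + 250 + 225 + 150 + 125 + 100 = 4725 MB.
Lower bound: ⌈4725/950⌉ = 5 discs.
Also, 6 files each exceed 475 MB, and no two of those can share a disc, so at least 6 discs are needed.
A packing using 6 discs:
  disc 1: 725 + 225 = 950
  disc 2: 650 + 275 = 925
  disc 3: 600 + 250 + 100 = 950
  disc 4: 600 + 150 + 125 = 875
  disc 5: 525 = 525
  disc 6: 500 = 500
This matches the lower bound, so 6 is optimal.

6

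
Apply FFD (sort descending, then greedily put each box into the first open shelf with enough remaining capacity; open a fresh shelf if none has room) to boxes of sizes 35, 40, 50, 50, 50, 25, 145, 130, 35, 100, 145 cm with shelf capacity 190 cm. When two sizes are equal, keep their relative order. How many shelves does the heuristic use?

Sorted descending: 145, 145, 130, 100, 50, 50, 50, 40, 35, 35, 25.
  145 → shelf 1 (new)  [load 145/190]
  145 → shelf 2 (new)  [load 145/190]
  130 → shelf 3 (new)  [load 130/190]
  100 → shelf 4 (new)  [load 100/190]
  50 → shelf 3  [load 180/190]
  50 → shelf 4  [load 150/190]
  50 → shelf 5 (new)  [load 50/190]
  40 → shelf 1  [load 185/190]
  35 → shelf 2  [load 180/190]
  35 → shelf 4  [load 185/190]
  25 → shelf 5  [load 75/190]
5 shelves opened.

5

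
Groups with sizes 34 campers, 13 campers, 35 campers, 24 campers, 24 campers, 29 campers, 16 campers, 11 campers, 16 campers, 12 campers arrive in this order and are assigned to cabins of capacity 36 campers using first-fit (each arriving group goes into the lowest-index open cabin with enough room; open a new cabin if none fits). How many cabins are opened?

  34 → cabin 1 (new)  [load 34/36]
  13 → cabin 2 (new)  [load 13/36]
  35 → cabin 3 (new)  [load 35/36]
  24 → cabin 4 (new)  [load 24/36]
  24 → cabin 5 (new)  [load 24/36]
  29 → cabin 6 (new)  [load 29/36]
  16 → cabin 2  [load 29/36]
  11 → cabin 4  [load 35/36]
  16 → cabin 7 (new)  [load 16/36]
  12 → cabin 5  [load 36/36]
7 cabins opened.

7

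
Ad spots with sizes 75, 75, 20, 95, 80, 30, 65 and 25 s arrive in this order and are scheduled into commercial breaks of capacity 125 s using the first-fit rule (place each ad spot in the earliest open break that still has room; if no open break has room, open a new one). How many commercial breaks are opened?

5

  75 → break 1 (new)  [load 75/125]
  75 → break 2 (new)  [load 75/125]
  20 → break 1  [load 95/125]
  95 → break 3 (new)  [load 95/125]
  80 → break 4 (new)  [load 80/125]
  30 → break 1  [load 125/125]
  65 → break 5 (new)  [load 65/125]
  25 → break 2  [load 100/125]
5 commercial breaks opened.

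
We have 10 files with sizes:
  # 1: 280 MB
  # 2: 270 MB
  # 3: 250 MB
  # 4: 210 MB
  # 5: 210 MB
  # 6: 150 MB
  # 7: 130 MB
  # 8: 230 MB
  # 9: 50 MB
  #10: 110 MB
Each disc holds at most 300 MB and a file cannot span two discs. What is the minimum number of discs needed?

Total = 280 + 270 + 250 + 230 + 210 + 210 + 150 + 130 + 110 + 50 = 1890 MB.
Lower bound: ⌈1890/300⌉ = 7 discs.
A packing using 8 discs:
  disc 1: 280 = 280
  disc 2: 270 = 270
  disc 3: 250 + 50 = 300
  disc 4: 230 = 230
  disc 5: 210 = 210
  disc 6: 210 = 210
  disc 7: 150 + 130 = 280
  disc 8: 110 = 110
No arrangement into 7 discs stays within capacity, so 8 is optimal.

8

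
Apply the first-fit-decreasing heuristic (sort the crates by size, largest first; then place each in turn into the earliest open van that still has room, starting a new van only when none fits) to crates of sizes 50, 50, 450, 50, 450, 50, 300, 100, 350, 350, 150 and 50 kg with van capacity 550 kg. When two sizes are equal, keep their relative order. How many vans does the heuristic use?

5

Sorted descending: 450, 450, 350, 350, 300, 150, 100, 50, 50, 50, 50, 50.
  450 → van 1 (new)  [load 450/550]
  450 → van 2 (new)  [load 450/550]
  350 → van 3 (new)  [load 350/550]
  350 → van 4 (new)  [load 350/550]
  300 → van 5 (new)  [load 300/550]
  150 → van 3  [load 500/550]
  100 → van 1  [load 550/550]
  50 → van 2  [load 500/550]
  50 → van 2  [load 550/550]
  50 → van 3  [load 550/550]
  50 → van 4  [load 400/550]
  50 → van 4  [load 450/550]
5 vans opened.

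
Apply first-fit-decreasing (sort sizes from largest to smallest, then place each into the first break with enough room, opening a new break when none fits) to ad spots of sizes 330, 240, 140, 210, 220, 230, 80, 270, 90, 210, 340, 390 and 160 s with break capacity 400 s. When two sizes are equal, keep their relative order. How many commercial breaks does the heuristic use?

9

Sorted descending: 390, 340, 330, 270, 240, 230, 220, 210, 210, 160, 140, 90, 80.
  390 → break 1 (new)  [load 390/400]
  340 → break 2 (new)  [load 340/400]
  330 → break 3 (new)  [load 330/400]
  270 → break 4 (new)  [load 270/400]
  240 → break 5 (new)  [load 240/400]
  230 → break 6 (new)  [load 230/400]
  220 → break 7 (new)  [load 220/400]
  210 → break 8 (new)  [load 210/400]
  210 → break 9 (new)  [load 210/400]
  160 → break 5  [load 400/400]
  140 → break 6  [load 370/400]
  90 → break 4  [load 360/400]
  80 → break 7  [load 300/400]
9 commercial breaks opened.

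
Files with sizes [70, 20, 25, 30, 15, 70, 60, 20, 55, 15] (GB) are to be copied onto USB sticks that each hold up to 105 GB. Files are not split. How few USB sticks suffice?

4

Total = 70 + 70 + 60 + 55 + 30 + 25 + 20 + 20 + 15 + 15 = 380 GB.
Lower bound: ⌈380/105⌉ = 4 USB sticks.
A packing using 4 USB sticks:
  USB stick 1: 70 + 30 = 100
  USB stick 2: 70 + 25 = 95
  USB stick 3: 60 + 20 + 20 = 100
  USB stick 4: 55 + 15 + 15 = 85
This matches the lower bound, so 4 is optimal.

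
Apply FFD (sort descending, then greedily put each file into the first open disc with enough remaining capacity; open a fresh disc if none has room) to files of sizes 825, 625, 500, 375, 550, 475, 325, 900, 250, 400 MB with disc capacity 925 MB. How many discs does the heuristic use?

Sorted descending: 900, 825, 625, 550, 500, 475, 400, 375, 325, 250.
  900 → disc 1 (new)  [load 900/925]
  825 → disc 2 (new)  [load 825/925]
  625 → disc 3 (new)  [load 625/925]
  550 → disc 4 (new)  [load 550/925]
  500 → disc 5 (new)  [load 500/925]
  475 → disc 6 (new)  [load 475/925]
  400 → disc 5  [load 900/925]
  375 → disc 4  [load 925/925]
  325 → disc 6  [load 800/925]
  250 → disc 3  [load 875/925]
6 discs opened.

6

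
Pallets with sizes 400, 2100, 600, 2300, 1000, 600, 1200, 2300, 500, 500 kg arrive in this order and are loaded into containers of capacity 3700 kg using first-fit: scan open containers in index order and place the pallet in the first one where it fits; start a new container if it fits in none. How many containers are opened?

  400 → container 1 (new)  [load 400/3700]
  2100 → container 1  [load 2500/3700]
  600 → container 1  [load 3100/3700]
  2300 → container 2 (new)  [load 2300/3700]
  1000 → container 2  [load 3300/3700]
  600 → container 1  [load 3700/3700]
  1200 → container 3 (new)  [load 1200/3700]
  2300 → container 3  [load 3500/3700]
  500 → container 4 (new)  [load 500/3700]
  500 → container 4  [load 1000/3700]
4 containers opened.

4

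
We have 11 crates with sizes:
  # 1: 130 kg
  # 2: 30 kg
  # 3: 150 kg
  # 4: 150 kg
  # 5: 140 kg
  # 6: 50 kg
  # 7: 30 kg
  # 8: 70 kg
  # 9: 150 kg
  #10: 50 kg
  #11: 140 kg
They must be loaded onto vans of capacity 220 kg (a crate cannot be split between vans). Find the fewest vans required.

Total = 150 + 150 + 150 + 140 + 140 + 130 + 70 + 50 + 50 + 30 + 30 = 1090 kg.
Lower bound: ⌈1090/220⌉ = 5 vans.
Also, 6 crates each exceed 110 kg, and no two of those can share a van, so at least 6 vans are needed.
A packing using 6 vans:
  van 1: 150 + 70 = 220
  van 2: 150 + 50 = 200
  van 3: 150 + 50 = 200
  van 4: 140 + 30 + 30 = 200
  van 5: 140 = 140
  van 6: 130 = 130
This matches the lower bound, so 6 is optimal.

6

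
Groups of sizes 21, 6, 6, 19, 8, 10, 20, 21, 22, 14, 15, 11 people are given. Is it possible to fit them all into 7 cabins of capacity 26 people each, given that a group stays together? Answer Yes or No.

No

Total = 173 people; ⌈173/26⌉ = 7.
The bound of 7 does not rule out 7, but exhaustive search shows no assignment into 7 cabins of capacity 26 people exists — the minimum is 8.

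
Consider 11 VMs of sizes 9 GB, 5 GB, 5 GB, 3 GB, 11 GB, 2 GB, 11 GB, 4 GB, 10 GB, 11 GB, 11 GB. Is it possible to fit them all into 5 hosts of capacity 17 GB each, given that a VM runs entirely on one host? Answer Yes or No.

No

Total = 82 GB; ⌈82/17⌉ = 5.
6 VMs each exceed half the capacity and cannot share a host, forcing at least 6 hosts.
At least 6 hosts are required, but only 5 are allowed.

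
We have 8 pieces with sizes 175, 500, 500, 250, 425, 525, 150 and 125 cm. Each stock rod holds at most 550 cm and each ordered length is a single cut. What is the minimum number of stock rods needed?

Total = 525 + 500 + 500 + 425 + 250 + 175 + 150 + 125 = 2650 cm.
Lower bound: ⌈2650/550⌉ = 5 stock rods.
A packing using 6 stock rods:
  stock rod 1: 525 = 525
  stock rod 2: 500 = 500
  stock rod 3: 500 = 500
  stock rod 4: 425 + 125 = 550
  stock rod 5: 250 + 175 = 425
  stock rod 6: 150 = 150
No arrangement into 5 stock rods stays within capacity, so 6 is optimal.

6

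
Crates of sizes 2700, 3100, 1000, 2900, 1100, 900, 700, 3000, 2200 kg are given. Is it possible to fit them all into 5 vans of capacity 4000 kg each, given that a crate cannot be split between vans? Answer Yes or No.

A valid assignment using 5 vans:
  van 1: 3100 + 900 = 4000
  van 2: 3000 + 1000 = 4000
  van 3: 2900 + 1100 = 4000
  van 4: 2700 + 700 = 3400
  van 5: 2200 = 2200
Every load is within 4000 kg, so 5 vans suffice.

Yes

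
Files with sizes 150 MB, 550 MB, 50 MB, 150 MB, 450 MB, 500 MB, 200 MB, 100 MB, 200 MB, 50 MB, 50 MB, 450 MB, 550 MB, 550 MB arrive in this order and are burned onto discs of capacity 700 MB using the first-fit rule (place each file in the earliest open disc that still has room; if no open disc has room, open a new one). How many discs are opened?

7

  150 → disc 1 (new)  [load 150/700]
  550 → disc 1  [load 700/700]
  50 → disc 2 (new)  [load 50/700]
  150 → disc 2  [load 200/700]
  450 → disc 2  [load 650/700]
  500 → disc 3 (new)  [load 500/700]
  200 → disc 3  [load 700/700]
  100 → disc 4 (new)  [load 100/700]
  200 → disc 4  [load 300/700]
  50 → disc 2  [load 700/700]
  50 → disc 4  [load 350/700]
  450 → disc 5 (new)  [load 450/700]
  550 → disc 6 (new)  [load 550/700]
  550 → disc 7 (new)  [load 550/700]
7 discs opened.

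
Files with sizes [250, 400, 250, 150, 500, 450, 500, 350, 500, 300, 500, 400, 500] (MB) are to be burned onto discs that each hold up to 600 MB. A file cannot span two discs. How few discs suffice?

Total = 500 + 500 + 500 + 500 + 500 + 450 + 400 + 400 + 350 + 300 + 250 + 250 + 150 = 5050 MB.
Lower bound: ⌈5050/600⌉ = 9 discs.
A packing using 10 discs:
  disc 1: 500 = 500
  disc 2: 500 = 500
  disc 3: 500 = 500
  disc 4: 500 = 500
  disc 5: 500 = 500
  disc 6: 450 + 150 = 600
  disc 7: 400 = 400
  disc 8: 400 = 400
  disc 9: 350 + 250 = 600
  disc 10: 300 + 250 = 550
No arrangement into 9 discs stays within capacity, so 10 is optimal.

10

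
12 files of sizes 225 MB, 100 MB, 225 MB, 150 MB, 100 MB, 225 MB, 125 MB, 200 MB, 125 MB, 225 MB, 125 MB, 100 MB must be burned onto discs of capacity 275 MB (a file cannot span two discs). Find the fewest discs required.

9

Total = 225 + 225 + 225 + 225 + 200 + 150 + 125 + 125 + 125 + 100 + 100 + 100 = 1925 MB.
Lower bound: ⌈1925/275⌉ = 7 discs.
A packing using 9 discs:
  disc 1: 225 = 225
  disc 2: 225 = 225
  disc 3: 225 = 225
  disc 4: 225 = 225
  disc 5: 200 = 200
  disc 6: 150 + 125 = 275
  disc 7: 125 + 125 = 250
  disc 8: 100 + 100 = 200
  disc 9: 100 = 100
No arrangement into 8 discs stays within capacity, so 9 is optimal.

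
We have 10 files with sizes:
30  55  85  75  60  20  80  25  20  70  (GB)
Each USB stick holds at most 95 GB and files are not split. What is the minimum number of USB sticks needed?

6

Total = 85 + 80 + 75 + 70 + 60 + 55 + 30 + 25 + 20 + 20 = 520 GB.
Lower bound: ⌈520/95⌉ = 6 USB sticks.
A packing using 6 USB sticks:
  USB stick 1: 85 = 85
  USB stick 2: 80 = 80
  USB stick 3: 75 + 20 = 95
  USB stick 4: 70 + 25 = 95
  USB stick 5: 60 + 30 = 90
  USB stick 6: 55 + 20 = 75
This matches the lower bound, so 6 is optimal.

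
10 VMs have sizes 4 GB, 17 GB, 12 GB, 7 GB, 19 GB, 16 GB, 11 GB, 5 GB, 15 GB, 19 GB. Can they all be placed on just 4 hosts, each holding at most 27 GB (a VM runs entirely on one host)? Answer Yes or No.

Total = 125 GB; ⌈125/27⌉ = 5.
At least 5 hosts are required, but only 4 are allowed.

No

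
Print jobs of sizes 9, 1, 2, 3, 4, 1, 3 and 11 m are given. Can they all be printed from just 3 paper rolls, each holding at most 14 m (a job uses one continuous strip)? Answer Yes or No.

A valid assignment using 3 paper rolls:
  roll 1: 11 + 3 = 14
  roll 2: 9 + 4 + 1 = 14
  roll 3: 3 + 2 + 1 = 6
Every load is within 14 m, so 3 paper rolls suffice.

Yes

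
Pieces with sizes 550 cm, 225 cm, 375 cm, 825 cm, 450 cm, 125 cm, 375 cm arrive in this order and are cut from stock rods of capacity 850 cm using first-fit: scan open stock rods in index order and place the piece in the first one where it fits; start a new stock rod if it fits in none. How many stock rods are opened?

  550 → stock rod 1 (new)  [load 550/850]
  225 → stock rod 1  [load 775/850]
  375 → stock rod 2 (new)  [load 375/850]
  825 → stock rod 3 (new)  [load 825/850]
  450 → stock rod 2  [load 825/850]
  125 → stock rod 4 (new)  [load 125/850]
  375 → stock rod 4  [load 500/850]
4 stock rods opened.

4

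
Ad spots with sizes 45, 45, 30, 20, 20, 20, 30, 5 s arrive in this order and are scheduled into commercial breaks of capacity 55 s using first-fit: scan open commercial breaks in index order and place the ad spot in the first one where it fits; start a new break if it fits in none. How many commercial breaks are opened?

  45 → break 1 (new)  [load 45/55]
  45 → break 2 (new)  [load 45/55]
  30 → break 3 (new)  [load 30/55]
  20 → break 3  [load 50/55]
  20 → break 4 (new)  [load 20/55]
  20 → break 4  [load 40/55]
  30 → break 5 (new)  [load 30/55]
  5 → break 1  [load 50/55]
5 commercial breaks opened.

5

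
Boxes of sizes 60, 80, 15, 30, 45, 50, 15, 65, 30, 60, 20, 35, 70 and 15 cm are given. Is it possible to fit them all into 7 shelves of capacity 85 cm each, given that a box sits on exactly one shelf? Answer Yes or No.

Total = 590 cm; ⌈590/85⌉ = 7.
The bound of 7 does not rule out 7, but exhaustive search shows no assignment into 7 shelves of capacity 85 cm exists — the minimum is 8.

No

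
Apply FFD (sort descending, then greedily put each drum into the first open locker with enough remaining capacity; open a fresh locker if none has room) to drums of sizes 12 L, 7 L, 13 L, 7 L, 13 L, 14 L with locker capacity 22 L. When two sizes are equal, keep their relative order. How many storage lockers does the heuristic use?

4

Sorted descending: 14, 13, 13, 12, 7, 7.
  14 → locker 1 (new)  [load 14/22]
  13 → locker 2 (new)  [load 13/22]
  13 → locker 3 (new)  [load 13/22]
  12 → locker 4 (new)  [load 12/22]
  7 → locker 1  [load 21/22]
  7 → locker 2  [load 20/22]
4 storage lockers opened.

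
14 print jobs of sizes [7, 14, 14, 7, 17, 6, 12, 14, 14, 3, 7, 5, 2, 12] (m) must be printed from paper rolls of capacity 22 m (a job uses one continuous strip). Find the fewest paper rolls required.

Total = 17 + 14 + 14 + 14 + 14 + 12 + 12 + 7 + 7 + 7 + 6 + 5 + 3 + 2 = 134 m.
Lower bound: ⌈134/22⌉ = 7 paper rolls.
A packing using 7 paper rolls:
  roll 1: 17 + 5 = 22
  roll 2: 14 + 7 = 21
  roll 3: 14 + 7 = 21
  roll 4: 14 + 7 = 21
  roll 5: 14 + 6 + 2 = 22
  roll 6: 12 + 3 = 15
  roll 7: 12 = 12
This matches the lower bound, so 7 is optimal.

7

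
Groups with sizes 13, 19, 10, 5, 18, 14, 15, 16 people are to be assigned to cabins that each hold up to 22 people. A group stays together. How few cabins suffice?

Total = 19 + 18 + 16 + 15 + 14 + 13 + 10 + 5 = 110 people.
Lower bound: ⌈110/22⌉ = 5 cabins.
Also, 6 groups each exceed 11 people, and no two of those can share a cabin, so at least 6 cabins are needed.
A packing using 7 cabins:
  cabin 1: 19 = 19
  cabin 2: 18 = 18
  cabin 3: 16 + 5 = 21
  cabin 4: 15 = 15
  cabin 5: 14 = 14
  cabin 6: 13 = 13
  cabin 7: 10 = 10
No arrangement into 6 cabins stays within capacity, so 7 is optimal.

7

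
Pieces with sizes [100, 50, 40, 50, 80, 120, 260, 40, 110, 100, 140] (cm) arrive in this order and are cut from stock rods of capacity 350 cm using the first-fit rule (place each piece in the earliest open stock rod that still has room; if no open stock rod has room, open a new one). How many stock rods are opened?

4

  100 → stock rod 1 (new)  [load 100/350]
  50 → stock rod 1  [load 150/350]
  40 → stock rod 1  [load 190/350]
  50 → stock rod 1  [load 240/350]
  80 → stock rod 1  [load 320/350]
  120 → stock rod 2 (new)  [load 120/350]
  260 → stock rod 3 (new)  [load 260/350]
  40 → stock rod 2  [load 160/350]
  110 → stock rod 2  [load 270/350]
  100 → stock rod 4 (new)  [load 100/350]
  140 → stock rod 4  [load 240/350]
4 stock rods opened.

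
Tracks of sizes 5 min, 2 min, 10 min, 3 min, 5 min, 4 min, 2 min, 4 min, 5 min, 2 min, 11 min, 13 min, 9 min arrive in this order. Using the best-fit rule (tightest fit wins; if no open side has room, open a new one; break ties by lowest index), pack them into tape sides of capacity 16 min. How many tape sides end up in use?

6

  5 → side 1 (new)  [load 5/16]
  2 → side 1  [load 7/16]
  10 → side 2 (new)  [load 10/16]
  3 → side 2  [load 13/16]
  5 → side 1  [load 12/16]
  4 → side 1  [load 16/16]
  2 → side 2  [load 15/16]
  4 → side 3 (new)  [load 4/16]
  5 → side 3  [load 9/16]
  2 → side 3  [load 11/16]
  11 → side 4 (new)  [load 11/16]
  13 → side 5 (new)  [load 13/16]
  9 → side 6 (new)  [load 9/16]
6 tape sides opened.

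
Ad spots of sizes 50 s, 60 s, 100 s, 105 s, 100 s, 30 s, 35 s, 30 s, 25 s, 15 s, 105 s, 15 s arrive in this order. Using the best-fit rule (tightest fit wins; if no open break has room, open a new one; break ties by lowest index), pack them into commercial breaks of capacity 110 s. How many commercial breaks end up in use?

  50 → break 1 (new)  [load 50/110]
  60 → break 1  [load 110/110]
  100 → break 2 (new)  [load 100/110]
  105 → break 3 (new)  [load 105/110]
  100 → break 4 (new)  [load 100/110]
  30 → break 5 (new)  [load 30/110]
  35 → break 5  [load 65/110]
  30 → break 5  [load 95/110]
  25 → break 6 (new)  [load 25/110]
  15 → break 5  [load 110/110]
  105 → break 7 (new)  [load 105/110]
  15 → break 6  [load 40/110]
7 commercial breaks opened.

7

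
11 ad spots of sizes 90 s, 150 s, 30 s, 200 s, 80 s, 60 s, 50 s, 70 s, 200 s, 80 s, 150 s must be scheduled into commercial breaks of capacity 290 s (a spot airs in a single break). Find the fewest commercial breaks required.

Total = 200 + 200 + 150 + 150 + 90 + 80 + 80 + 70 + 60 + 50 + 30 = 1160 s.
Lower bound: ⌈1160/290⌉ = 4 commercial breaks.
A packing using 5 commercial breaks:
  break 1: 200 + 90 = 290
  break 2: 200 + 80 = 280
  break 3: 150 + 80 + 60 = 290
  break 4: 150 + 70 + 50 = 270
  break 5: 30 = 30
No arrangement into 4 commercial breaks stays within capacity, so 5 is optimal.

5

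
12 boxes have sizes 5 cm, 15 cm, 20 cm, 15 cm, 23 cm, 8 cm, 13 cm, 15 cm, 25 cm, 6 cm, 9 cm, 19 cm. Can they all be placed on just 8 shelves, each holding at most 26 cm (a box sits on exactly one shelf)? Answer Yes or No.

Yes

A valid assignment using 8 shelves:
  shelf 1: 25 = 25
  shelf 2: 23 = 23
  shelf 3: 20 + 6 = 26
  shelf 4: 19 + 5 = 24
  shelf 5: 15 + 9 = 24
  shelf 6: 15 + 8 = 23
  shelf 7: 15 = 15
  shelf 8: 13 = 13
Every load is within 26 cm, so 8 shelves suffice.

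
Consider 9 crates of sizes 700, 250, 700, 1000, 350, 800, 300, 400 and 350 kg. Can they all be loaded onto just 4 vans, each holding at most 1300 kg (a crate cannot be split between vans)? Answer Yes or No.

A valid assignment using 4 vans:
  van 1: 1000 + 300 = 1300
  van 2: 800 + 400 = 1200
  van 3: 700 + 350 + 250 = 1300
  van 4: 700 + 350 = 1050
Every load is within 1300 kg, so 4 vans suffice.

Yes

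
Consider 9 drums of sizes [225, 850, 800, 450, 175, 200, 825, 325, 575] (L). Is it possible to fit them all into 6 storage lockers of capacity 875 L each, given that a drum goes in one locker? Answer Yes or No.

A valid assignment using 6 storage lockers:
  locker 1: 850 = 850
  locker 2: 825 = 825
  locker 3: 800 = 800
  locker 4: 575 + 225 = 800
  locker 5: 450 + 325 = 775
  locker 6: 200 + 175 = 375
Every load is within 875 L, so 6 storage lockers suffice.

Yes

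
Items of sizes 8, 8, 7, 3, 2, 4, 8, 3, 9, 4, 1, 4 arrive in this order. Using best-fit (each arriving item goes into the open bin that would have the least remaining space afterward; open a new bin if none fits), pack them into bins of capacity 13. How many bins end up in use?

  8 → bin 1 (new)  [load 8/13]
  8 → bin 2 (new)  [load 8/13]
  7 → bin 3 (new)  [load 7/13]
  3 → bin 1  [load 11/13]
  2 → bin 1  [load 13/13]
  4 → bin 2  [load 12/13]
  8 → bin 4 (new)  [load 8/13]
  3 → bin 4  [load 11/13]
  9 → bin 5 (new)  [load 9/13]
  4 → bin 5  [load 13/13]
  1 → bin 2  [load 13/13]
  4 → bin 3  [load 11/13]
5 bins opened.

5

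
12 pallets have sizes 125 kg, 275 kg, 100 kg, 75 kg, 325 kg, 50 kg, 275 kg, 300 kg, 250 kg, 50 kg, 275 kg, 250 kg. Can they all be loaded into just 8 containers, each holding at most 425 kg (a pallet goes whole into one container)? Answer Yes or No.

Yes

A valid assignment using 7 containers:
  container 1: 325 + 100 = 425
  container 2: 300 + 125 = 425
  container 3: 275 + 75 + 50 = 400
  container 4: 275 + 50 = 325
  container 5: 275 = 275
  container 6: 250 = 250
  container 7: 250 = 250
That uses only 7 ≤ 8, so 8 containers are enough.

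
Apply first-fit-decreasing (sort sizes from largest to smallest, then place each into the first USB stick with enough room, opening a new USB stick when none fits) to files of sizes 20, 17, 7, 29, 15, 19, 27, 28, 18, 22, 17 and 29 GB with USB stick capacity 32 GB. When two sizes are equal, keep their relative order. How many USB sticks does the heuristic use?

Sorted descending: 29, 29, 28, 27, 22, 20, 19, 18, 17, 17, 15, 7.
  29 → USB stick 1 (new)  [load 29/32]
  29 → USB stick 2 (new)  [load 29/32]
  28 → USB stick 3 (new)  [load 28/32]
  27 → USB stick 4 (new)  [load 27/32]
  22 → USB stick 5 (new)  [load 22/32]
  20 → USB stick 6 (new)  [load 20/32]
  19 → USB stick 7 (new)  [load 19/32]
  18 → USB stick 8 (new)  [load 18/32]
  17 → USB stick 9 (new)  [load 17/32]
  17 → USB stick 10 (new)  [load 17/32]
  15 → USB stick 9  [load 32/32]
  7 → USB stick 5  [load 29/32]
10 USB sticks opened.

10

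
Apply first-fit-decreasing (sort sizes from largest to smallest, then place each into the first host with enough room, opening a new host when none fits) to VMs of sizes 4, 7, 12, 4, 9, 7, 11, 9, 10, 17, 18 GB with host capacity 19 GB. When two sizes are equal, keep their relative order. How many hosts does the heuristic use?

Sorted descending: 18, 17, 12, 11, 10, 9, 9, 7, 7, 4, 4.
  18 → host 1 (new)  [load 18/19]
  17 → host 2 (new)  [load 17/19]
  12 → host 3 (new)  [load 12/19]
  11 → host 4 (new)  [load 11/19]
  10 → host 5 (new)  [load 10/19]
  9 → host 5  [load 19/19]
  9 → host 6 (new)  [load 9/19]
  7 → host 3  [load 19/19]
  7 → host 4  [load 18/19]
  4 → host 6  [load 13/19]
  4 → host 6  [load 17/19]
6 hosts opened.

6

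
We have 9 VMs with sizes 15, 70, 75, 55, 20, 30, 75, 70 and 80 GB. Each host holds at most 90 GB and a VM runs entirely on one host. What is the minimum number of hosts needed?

6

Total = 80 + 75 + 75 + 70 + 70 + 55 + 30 + 20 + 15 = 490 GB.
Lower bound: ⌈490/90⌉ = 6 hosts.
A packing using 6 hosts:
  host 1: 80 = 80
  host 2: 75 + 15 = 90
  host 3: 75 = 75
  host 4: 70 + 20 = 90
  host 5: 70 = 70
  host 6: 55 + 30 = 85
This matches the lower bound, so 6 is optimal.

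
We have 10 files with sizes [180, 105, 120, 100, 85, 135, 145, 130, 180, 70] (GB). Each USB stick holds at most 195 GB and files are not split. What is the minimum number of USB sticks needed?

8

Total = 180 + 180 + 145 + 135 + 130 + 120 + 105 + 100 + 85 + 70 = 1250 GB.
Lower bound: ⌈1250/195⌉ = 7 USB sticks.
Also, 8 files each exceed 195/2 GB, and no two of those can share a USB stick, so at least 8 USB sticks are needed.
A packing using 8 USB sticks:
  USB stick 1: 180 = 180
  USB stick 2: 180 = 180
  USB stick 3: 145 = 145
  USB stick 4: 135 = 135
  USB stick 5: 130 = 130
  USB stick 6: 120 + 70 = 190
  USB stick 7: 105 + 85 = 190
  USB stick 8: 100 = 100
This matches the lower bound, so 8 is optimal.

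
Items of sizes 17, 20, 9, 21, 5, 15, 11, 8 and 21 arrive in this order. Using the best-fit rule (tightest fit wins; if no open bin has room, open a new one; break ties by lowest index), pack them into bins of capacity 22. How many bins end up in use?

  17 → bin 1 (new)  [load 17/22]
  20 → bin 2 (new)  [load 20/22]
  9 → bin 3 (new)  [load 9/22]
  21 → bin 4 (new)  [load 21/22]
  5 → bin 1  [load 22/22]
  15 → bin 5 (new)  [load 15/22]
  11 → bin 3  [load 20/22]
  8 → bin 6 (new)  [load 8/22]
  21 → bin 7 (new)  [load 21/22]
7 bins opened.

7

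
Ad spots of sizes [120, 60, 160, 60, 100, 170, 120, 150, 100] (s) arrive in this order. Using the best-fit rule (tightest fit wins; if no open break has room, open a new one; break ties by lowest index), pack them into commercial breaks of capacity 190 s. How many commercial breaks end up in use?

7

  120 → break 1 (new)  [load 120/190]
  60 → break 1  [load 180/190]
  160 → break 2 (new)  [load 160/190]
  60 → break 3 (new)  [load 60/190]
  100 → break 3  [load 160/190]
  170 → break 4 (new)  [load 170/190]
  120 → break 5 (new)  [load 120/190]
  150 → break 6 (new)  [load 150/190]
  100 → break 7 (new)  [load 100/190]
7 commercial breaks opened.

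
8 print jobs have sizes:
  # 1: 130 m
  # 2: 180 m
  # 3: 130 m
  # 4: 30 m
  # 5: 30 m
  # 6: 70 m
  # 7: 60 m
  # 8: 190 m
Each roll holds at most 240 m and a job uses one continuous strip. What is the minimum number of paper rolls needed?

Total = 190 + 180 + 130 + 130 + 70 + 60 + 30 + 30 = 820 m.
Lower bound: ⌈820/240⌉ = 4 paper rolls.
A packing using 4 paper rolls:
  roll 1: 190 + 30 = 220
  roll 2: 180 + 60 = 240
  roll 3: 130 + 70 + 30 = 230
  roll 4: 130 = 130
This matches the lower bound, so 4 is optimal.

4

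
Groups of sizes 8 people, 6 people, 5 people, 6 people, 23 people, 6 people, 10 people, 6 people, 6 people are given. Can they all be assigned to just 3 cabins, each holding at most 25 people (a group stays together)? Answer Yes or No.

No

Total = 76 people; ⌈76/25⌉ = 4.
At least 4 cabins are required, but only 3 are allowed.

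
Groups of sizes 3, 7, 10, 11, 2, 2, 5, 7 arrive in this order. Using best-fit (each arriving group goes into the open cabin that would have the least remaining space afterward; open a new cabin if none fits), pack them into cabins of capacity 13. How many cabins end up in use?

4

  3 → cabin 1 (new)  [load 3/13]
  7 → cabin 1  [load 10/13]
  10 → cabin 2 (new)  [load 10/13]
  11 → cabin 3 (new)  [load 11/13]
  2 → cabin 3  [load 13/13]
  2 → cabin 1  [load 12/13]
  5 → cabin 4 (new)  [load 5/13]
  7 → cabin 4  [load 12/13]
4 cabins opened.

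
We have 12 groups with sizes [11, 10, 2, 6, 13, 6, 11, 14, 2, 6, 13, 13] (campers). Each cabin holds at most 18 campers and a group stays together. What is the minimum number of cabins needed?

Total = 14 + 13 + 13 + 13 + 11 + 11 + 10 + 6 + 6 + 6 + 2 + 2 = 107 campers.
Lower bound: ⌈107/18⌉ = 6 cabins.
Also, 7 groups each exceed 9 campers, and no two of those can share a cabin, so at least 7 cabins are needed.
A packing using 7 cabins:
  cabin 1: 14 + 2 + 2 = 18
  cabin 2: 13 = 13
  cabin 3: 13 = 13
  cabin 4: 13 = 13
  cabin 5: 11 + 6 = 17
  cabin 6: 11 + 6 = 17
  cabin 7: 10 + 6 = 16
This matches the lower bound, so 7 is optimal.

7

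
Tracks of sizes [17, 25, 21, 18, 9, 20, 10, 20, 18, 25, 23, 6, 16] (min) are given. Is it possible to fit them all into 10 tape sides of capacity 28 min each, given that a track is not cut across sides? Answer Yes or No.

Yes

A valid assignment using 10 tape sides:
  side 1: 25 = 25
  side 2: 25 = 25
  side 3: 23 = 23
  side 4: 21 + 6 = 27
  side 5: 20 = 20
  side 6: 20 = 20
  side 7: 18 + 10 = 28
  side 8: 18 + 9 = 27
  side 9: 17 = 17
  side 10: 16 = 16
Every load is within 28 min, so 10 tape sides suffice.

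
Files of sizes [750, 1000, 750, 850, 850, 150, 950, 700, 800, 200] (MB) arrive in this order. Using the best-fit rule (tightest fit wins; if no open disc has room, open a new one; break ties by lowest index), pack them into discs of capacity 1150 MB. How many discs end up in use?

  750 → disc 1 (new)  [load 750/1150]
  1000 → disc 2 (new)  [load 1000/1150]
  750 → disc 3 (new)  [load 750/1150]
  850 → disc 4 (new)  [load 850/1150]
  850 → disc 5 (new)  [load 850/1150]
  150 → disc 2  [load 1150/1150]
  950 → disc 6 (new)  [load 950/1150]
  700 → disc 7 (new)  [load 700/1150]
  800 → disc 8 (new)  [load 800/1150]
  200 → disc 6  [load 1150/1150]
8 discs opened.

8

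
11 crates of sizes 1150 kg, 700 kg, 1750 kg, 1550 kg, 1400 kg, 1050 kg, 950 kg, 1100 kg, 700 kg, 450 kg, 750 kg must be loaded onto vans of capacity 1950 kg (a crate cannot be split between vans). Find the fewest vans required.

7

Total = 1750 + 1550 + 1400 + 1150 + 1100 + 1050 + 950 + 750 + 700 + 700 + 450 = 11550 kg.
Lower bound: ⌈11550/1950⌉ = 6 vans.
A packing using 7 vans:
  van 1: 1750 = 1750
  van 2: 1550 = 1550
  van 3: 1400 + 450 = 1850
  van 4: 1150 + 750 = 1900
  van 5: 1100 + 700 = 1800
  van 6: 1050 + 700 = 1750
  van 7: 950 = 950
No arrangement into 6 vans stays within capacity, so 7 is optimal.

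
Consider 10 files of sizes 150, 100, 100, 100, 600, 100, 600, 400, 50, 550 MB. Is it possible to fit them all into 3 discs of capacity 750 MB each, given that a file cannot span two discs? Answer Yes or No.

Total = 2750 MB; ⌈2750/750⌉ = 4.
At least 4 discs are required, but only 3 are allowed.

No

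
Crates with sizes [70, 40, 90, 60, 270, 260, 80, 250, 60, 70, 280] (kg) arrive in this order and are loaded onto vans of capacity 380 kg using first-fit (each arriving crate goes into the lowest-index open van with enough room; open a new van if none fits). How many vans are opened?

5

  70 → van 1 (new)  [load 70/380]
  40 → van 1  [load 110/380]
  90 → van 1  [load 200/380]
  60 → van 1  [load 260/380]
  270 → van 2 (new)  [load 270/380]
  260 → van 3 (new)  [load 260/380]
  80 → van 1  [load 340/380]
  250 → van 4 (new)  [load 250/380]
  60 → van 2  [load 330/380]
  70 → van 3  [load 330/380]
  280 → van 5 (new)  [load 280/380]
5 vans opened.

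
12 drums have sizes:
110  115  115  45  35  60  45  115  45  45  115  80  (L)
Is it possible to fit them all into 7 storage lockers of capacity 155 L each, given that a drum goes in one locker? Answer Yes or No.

Yes

A valid assignment using 7 storage lockers:
  locker 1: 115 + 35 = 150
  locker 2: 115 = 115
  locker 3: 115 = 115
  locker 4: 115 = 115
  locker 5: 110 + 45 = 155
  locker 6: 80 + 60 = 140
  locker 7: 45 + 45 + 45 = 135
Every load is within 155 L, so 7 storage lockers suffice.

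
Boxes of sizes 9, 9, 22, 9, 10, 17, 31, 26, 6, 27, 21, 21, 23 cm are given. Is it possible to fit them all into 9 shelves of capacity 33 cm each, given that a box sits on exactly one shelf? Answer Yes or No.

Yes

A valid assignment using 8 shelves:
  shelf 1: 31 = 31
  shelf 2: 27 + 6 = 33
  shelf 3: 26 = 26
  shelf 4: 23 + 10 = 33
  shelf 5: 22 + 9 = 31
  shelf 6: 21 + 9 = 30
  shelf 7: 21 + 9 = 30
  shelf 8: 17 = 17
That uses only 8 ≤ 9, so 9 shelves are enough.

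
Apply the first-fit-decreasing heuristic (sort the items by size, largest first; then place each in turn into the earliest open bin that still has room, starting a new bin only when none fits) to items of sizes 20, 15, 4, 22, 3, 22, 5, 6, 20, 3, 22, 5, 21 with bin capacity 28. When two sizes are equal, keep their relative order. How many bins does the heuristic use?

Sorted descending: 22, 22, 22, 21, 20, 20, 15, 6, 5, 5, 4, 3, 3.
  22 → bin 1 (new)  [load 22/28]
  22 → bin 2 (new)  [load 22/28]
  22 → bin 3 (new)  [load 22/28]
  21 → bin 4 (new)  [load 21/28]
  20 → bin 5 (new)  [load 20/28]
  20 → bin 6 (new)  [load 20/28]
  15 → bin 7 (new)  [load 15/28]
  6 → bin 1  [load 28/28]
  5 → bin 2  [load 27/28]
  5 → bin 3  [load 27/28]
  4 → bin 4  [load 25/28]
  3 → bin 4  [load 28/28]
  3 → bin 5  [load 23/28]
7 bins opened.

7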